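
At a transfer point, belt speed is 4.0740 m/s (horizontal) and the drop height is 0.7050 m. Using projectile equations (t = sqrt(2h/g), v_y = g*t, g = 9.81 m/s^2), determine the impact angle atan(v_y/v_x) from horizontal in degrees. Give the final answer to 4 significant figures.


t = sqrt(2*0.7050/9.81) = 0.379119 s
v_y = 9.81 * 0.379119 = 3.71916 m/s
angle = atan(3.71916 / 4.0740) = 42.39 deg


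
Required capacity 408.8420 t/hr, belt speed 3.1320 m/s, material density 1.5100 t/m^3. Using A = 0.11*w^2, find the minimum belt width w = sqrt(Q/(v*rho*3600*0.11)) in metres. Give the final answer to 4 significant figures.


A_req = 408.8420 / (3.1320 * 1.5100 * 3600) = 0.0240134 m^2
w = sqrt(0.0240134 / 0.11)
w = 0.4672 m


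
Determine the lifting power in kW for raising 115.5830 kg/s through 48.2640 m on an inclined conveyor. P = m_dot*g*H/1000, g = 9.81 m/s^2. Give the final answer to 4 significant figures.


P = 115.5830 * 9.81 * 48.2640 / 1000
P = 54.73 kW


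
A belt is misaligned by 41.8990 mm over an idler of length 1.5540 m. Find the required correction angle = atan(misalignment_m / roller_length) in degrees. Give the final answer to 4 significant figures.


misalign_m = 41.8990 / 1000 = 0.041899 m
angle = atan(0.041899 / 1.5540)
angle = 1.544 deg


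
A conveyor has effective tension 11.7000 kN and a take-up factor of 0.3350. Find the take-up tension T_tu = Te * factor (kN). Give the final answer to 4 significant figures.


T_tu = 11.7000 * 0.3350
T_tu = 3.920 kN


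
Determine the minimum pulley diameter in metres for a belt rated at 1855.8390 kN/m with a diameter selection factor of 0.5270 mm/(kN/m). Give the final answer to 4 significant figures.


D = 1855.8390 * 0.5270 / 1000
D = 0.9780 m


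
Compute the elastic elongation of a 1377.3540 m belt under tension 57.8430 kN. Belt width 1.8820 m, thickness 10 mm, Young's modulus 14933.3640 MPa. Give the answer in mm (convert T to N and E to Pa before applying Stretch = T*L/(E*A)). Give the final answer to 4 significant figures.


A = 1.8820 * 0.01 = 0.01882 m^2
Stretch = 57.8430*1000 * 1377.3540 / (14933.3640e6 * 0.01882) * 1000
Stretch = 283.5 mm


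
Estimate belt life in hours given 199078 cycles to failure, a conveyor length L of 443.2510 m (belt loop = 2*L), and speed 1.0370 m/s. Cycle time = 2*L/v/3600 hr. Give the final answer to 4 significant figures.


cycle_time = 2 * 443.2510 / 1.0370 / 3600 = 0.237464 hr
life = 199078 * 0.237464 = 47270 hours


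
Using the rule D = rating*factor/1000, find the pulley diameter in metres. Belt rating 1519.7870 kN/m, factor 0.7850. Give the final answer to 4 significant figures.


D = 1519.7870 * 0.7850 / 1000
D = 1.193 m


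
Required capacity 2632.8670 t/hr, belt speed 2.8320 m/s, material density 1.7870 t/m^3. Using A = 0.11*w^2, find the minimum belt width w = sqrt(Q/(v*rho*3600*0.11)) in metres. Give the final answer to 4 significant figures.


A_req = 2632.8670 / (2.8320 * 1.7870 * 3600) = 0.144514 m^2
w = sqrt(0.144514 / 0.11)
w = 1.146 m


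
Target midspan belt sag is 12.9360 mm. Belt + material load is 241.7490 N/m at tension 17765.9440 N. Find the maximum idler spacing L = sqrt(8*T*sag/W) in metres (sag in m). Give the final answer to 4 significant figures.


sag = 12.9360/1000 = 0.012936 m
L = sqrt(8 * 17765.9440 * 0.012936 / 241.7490)
L = 2.758 m


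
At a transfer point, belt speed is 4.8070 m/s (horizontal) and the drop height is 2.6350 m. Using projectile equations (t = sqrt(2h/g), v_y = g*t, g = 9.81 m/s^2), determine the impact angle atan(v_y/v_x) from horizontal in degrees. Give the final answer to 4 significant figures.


t = sqrt(2*2.6350/9.81) = 0.732944 s
v_y = 9.81 * 0.732944 = 7.19018 m/s
angle = atan(7.19018 / 4.8070) = 56.24 deg


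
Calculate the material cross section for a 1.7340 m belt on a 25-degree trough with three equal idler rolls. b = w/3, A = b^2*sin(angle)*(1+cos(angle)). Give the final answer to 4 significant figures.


b = 1.7340/3 = 0.578 m
A = 0.578^2 * sin(25 deg) * (1 + cos(25 deg))
A = 0.2692 m^2


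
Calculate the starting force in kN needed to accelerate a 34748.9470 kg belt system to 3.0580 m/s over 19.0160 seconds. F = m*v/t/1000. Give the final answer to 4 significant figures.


F = 34748.9470 * 3.0580 / 19.0160 / 1000
F = 5.588 kN


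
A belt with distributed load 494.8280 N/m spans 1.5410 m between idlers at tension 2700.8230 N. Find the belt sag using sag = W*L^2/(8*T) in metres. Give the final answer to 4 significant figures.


sag = 494.8280 * 1.5410^2 / (8 * 2700.8230)
sag = 0.05438 m


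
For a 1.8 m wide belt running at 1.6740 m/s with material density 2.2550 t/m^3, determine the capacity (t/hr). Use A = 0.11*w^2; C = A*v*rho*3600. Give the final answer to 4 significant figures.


A = 0.11 * 1.8^2 = 0.3564 m^2
C = 0.3564 * 1.6740 * 2.2550 * 3600
C = 4843 t/hr


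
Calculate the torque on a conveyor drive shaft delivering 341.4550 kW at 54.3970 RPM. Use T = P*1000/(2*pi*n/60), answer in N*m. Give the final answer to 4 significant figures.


omega = 2*pi*54.3970/60 = 5.69644 rad/s
T = 341.4550*1000 / 5.69644
T = 59940 N*m


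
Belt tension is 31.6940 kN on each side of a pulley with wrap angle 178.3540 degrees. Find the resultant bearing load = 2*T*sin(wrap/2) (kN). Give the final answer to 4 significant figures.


F = 2 * 31.6940 * sin(178.3540/2 deg)
F = 63.38 kN


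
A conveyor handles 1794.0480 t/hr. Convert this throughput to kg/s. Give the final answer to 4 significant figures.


m_dot = 1794.0480 * 1000 / 3600
m_dot = 498.3 kg/s


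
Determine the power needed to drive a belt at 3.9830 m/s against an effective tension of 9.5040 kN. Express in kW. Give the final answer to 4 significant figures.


P = Te * v = 9.5040 * 3.9830
P = 37.85 kW


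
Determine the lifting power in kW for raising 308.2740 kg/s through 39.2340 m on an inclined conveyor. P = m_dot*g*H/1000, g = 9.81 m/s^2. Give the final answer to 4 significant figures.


P = 308.2740 * 9.81 * 39.2340 / 1000
P = 118.7 kW


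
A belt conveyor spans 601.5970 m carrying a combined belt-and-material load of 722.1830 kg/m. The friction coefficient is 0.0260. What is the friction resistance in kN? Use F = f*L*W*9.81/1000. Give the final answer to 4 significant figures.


F = 0.0260 * 601.5970 * 722.1830 * 9.81 / 1000
F = 110.8 kN


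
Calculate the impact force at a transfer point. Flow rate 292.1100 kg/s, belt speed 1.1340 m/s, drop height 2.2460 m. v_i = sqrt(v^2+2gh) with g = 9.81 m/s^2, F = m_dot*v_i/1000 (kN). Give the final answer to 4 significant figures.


v_i = sqrt(1.1340^2 + 2*9.81*2.2460) = 6.73442 m/s
F = 292.1100 * 6.73442 / 1000
F = 1.967 kN


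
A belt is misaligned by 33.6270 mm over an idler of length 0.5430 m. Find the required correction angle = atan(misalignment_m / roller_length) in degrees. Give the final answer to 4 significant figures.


misalign_m = 33.6270 / 1000 = 0.033627 m
angle = atan(0.033627 / 0.5430)
angle = 3.544 deg


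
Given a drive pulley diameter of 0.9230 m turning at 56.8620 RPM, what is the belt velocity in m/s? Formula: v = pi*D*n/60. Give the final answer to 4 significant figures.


v = pi * 0.9230 * 56.8620 / 60
v = 2.748 m/s


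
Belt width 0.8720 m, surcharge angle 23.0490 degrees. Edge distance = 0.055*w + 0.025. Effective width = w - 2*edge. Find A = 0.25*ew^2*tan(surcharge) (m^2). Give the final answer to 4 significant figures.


edge = 0.055*0.8720 + 0.025 = 0.07296 m
ew = 0.8720 - 2*0.07296 = 0.72608 m
A = 0.25 * 0.72608^2 * tan(23.0490 deg)
A = 0.05608 m^2


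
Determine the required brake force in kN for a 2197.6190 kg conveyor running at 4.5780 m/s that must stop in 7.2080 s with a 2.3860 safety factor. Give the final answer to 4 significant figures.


F = 2197.6190 * 4.5780 / 7.2080 * 2.3860 / 1000
F = 3.330 kN


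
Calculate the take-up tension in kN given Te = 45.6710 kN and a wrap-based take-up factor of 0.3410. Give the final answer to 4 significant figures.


T_tu = 45.6710 * 0.3410
T_tu = 15.57 kN


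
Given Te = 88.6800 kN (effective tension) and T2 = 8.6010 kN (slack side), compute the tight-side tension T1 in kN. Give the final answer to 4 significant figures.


T1 = Te + T2 = 88.6800 + 8.6010
T1 = 97.28 kN


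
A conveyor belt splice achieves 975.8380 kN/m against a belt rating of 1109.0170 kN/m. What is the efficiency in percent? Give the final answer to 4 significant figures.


Eff = 975.8380 / 1109.0170 * 100
Eff = 87.99 %


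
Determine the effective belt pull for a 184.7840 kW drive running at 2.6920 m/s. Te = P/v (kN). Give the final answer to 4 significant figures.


Te = P / v = 184.7840 / 2.6920
Te = 68.64 kN


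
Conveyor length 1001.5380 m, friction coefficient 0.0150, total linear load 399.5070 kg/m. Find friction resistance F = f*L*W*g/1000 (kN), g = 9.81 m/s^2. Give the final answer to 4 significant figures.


F = 0.0150 * 1001.5380 * 399.5070 * 9.81 / 1000
F = 58.88 kN


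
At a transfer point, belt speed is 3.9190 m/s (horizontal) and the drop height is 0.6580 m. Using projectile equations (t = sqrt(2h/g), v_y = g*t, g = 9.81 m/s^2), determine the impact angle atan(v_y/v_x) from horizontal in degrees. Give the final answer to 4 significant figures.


t = sqrt(2*0.6580/9.81) = 0.366263 s
v_y = 9.81 * 0.366263 = 3.59304 m/s
angle = atan(3.59304 / 3.9190) = 42.52 deg


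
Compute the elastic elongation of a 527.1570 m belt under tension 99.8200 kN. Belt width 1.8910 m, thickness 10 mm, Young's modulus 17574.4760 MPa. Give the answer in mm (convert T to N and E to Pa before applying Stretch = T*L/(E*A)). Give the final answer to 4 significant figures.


A = 1.8910 * 0.01 = 0.01891 m^2
Stretch = 99.8200*1000 * 527.1570 / (17574.4760e6 * 0.01891) * 1000
Stretch = 158.3 mm


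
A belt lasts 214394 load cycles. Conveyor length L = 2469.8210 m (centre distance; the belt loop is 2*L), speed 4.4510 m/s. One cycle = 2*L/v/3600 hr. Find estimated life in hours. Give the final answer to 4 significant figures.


cycle_time = 2 * 2469.8210 / 4.4510 / 3600 = 0.308273 hr
life = 214394 * 0.308273 = 66090 hours


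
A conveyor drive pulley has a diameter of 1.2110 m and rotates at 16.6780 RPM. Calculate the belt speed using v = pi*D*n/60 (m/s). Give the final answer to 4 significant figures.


v = pi * 1.2110 * 16.6780 / 60
v = 1.058 m/s


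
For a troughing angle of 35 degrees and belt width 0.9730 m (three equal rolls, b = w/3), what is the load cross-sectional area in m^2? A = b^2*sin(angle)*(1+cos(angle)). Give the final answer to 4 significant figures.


b = 0.9730/3 = 0.324333 m
A = 0.324333^2 * sin(35 deg) * (1 + cos(35 deg))
A = 0.1098 m^2


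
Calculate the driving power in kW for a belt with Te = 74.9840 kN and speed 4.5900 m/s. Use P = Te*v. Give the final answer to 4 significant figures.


P = Te * v = 74.9840 * 4.5900
P = 344.2 kW


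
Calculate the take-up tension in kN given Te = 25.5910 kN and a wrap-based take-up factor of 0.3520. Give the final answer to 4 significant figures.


T_tu = 25.5910 * 0.3520
T_tu = 9.008 kN


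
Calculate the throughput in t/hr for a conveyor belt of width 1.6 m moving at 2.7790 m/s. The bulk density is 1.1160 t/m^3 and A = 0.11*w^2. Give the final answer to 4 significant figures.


A = 0.11 * 1.6^2 = 0.2816 m^2
C = 0.2816 * 2.7790 * 1.1160 * 3600
C = 3144 t/hr


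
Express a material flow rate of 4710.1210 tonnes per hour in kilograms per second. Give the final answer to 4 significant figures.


m_dot = 4710.1210 * 1000 / 3600
m_dot = 1308 kg/s


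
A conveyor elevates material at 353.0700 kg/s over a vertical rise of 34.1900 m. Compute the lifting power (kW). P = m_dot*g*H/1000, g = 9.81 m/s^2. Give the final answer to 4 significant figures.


P = 353.0700 * 9.81 * 34.1900 / 1000
P = 118.4 kW


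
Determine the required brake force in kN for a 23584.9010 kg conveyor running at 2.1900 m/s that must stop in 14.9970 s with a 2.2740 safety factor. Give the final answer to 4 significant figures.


F = 23584.9010 * 2.1900 / 14.9970 * 2.2740 / 1000
F = 7.832 kN


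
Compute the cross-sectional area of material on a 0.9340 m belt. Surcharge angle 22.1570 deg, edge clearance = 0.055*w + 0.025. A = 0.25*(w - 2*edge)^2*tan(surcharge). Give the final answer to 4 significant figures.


edge = 0.055*0.9340 + 0.025 = 0.07637 m
ew = 0.9340 - 2*0.07637 = 0.78126 m
A = 0.25 * 0.78126^2 * tan(22.1570 deg)
A = 0.06214 m^2


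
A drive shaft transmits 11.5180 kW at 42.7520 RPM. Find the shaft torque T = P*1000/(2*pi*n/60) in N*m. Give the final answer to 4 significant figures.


omega = 2*pi*42.7520/60 = 4.47698 rad/s
T = 11.5180*1000 / 4.47698
T = 2573 N*m


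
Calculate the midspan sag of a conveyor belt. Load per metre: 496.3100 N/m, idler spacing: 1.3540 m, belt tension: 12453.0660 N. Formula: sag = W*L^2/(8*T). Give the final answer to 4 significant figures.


sag = 496.3100 * 1.3540^2 / (8 * 12453.0660)
sag = 0.009133 m


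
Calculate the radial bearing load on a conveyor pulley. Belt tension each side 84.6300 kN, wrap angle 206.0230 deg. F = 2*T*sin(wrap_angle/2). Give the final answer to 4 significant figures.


F = 2 * 84.6300 * sin(206.0230/2 deg)
F = 164.9 kN


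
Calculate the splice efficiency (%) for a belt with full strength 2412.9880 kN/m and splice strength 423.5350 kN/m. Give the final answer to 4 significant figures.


Eff = 423.5350 / 2412.9880 * 100
Eff = 17.55 %


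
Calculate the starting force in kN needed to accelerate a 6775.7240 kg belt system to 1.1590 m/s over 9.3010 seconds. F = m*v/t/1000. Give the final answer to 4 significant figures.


F = 6775.7240 * 1.1590 / 9.3010 / 1000
F = 0.8443 kN


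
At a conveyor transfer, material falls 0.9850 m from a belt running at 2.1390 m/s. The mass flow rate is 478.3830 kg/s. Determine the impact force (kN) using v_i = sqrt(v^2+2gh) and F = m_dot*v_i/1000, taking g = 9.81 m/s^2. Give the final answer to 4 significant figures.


v_i = sqrt(2.1390^2 + 2*9.81*0.9850) = 4.88887 m/s
F = 478.3830 * 4.88887 / 1000
F = 2.339 kN


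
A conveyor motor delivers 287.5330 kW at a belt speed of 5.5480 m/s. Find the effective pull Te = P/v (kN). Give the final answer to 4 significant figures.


Te = P / v = 287.5330 / 5.5480
Te = 51.83 kN


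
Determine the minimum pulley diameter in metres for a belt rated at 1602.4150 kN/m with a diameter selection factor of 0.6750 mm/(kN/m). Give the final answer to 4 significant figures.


D = 1602.4150 * 0.6750 / 1000
D = 1.082 m


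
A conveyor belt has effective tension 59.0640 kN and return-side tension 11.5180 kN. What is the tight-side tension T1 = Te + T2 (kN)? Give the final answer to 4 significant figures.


T1 = Te + T2 = 59.0640 + 11.5180
T1 = 70.58 kN


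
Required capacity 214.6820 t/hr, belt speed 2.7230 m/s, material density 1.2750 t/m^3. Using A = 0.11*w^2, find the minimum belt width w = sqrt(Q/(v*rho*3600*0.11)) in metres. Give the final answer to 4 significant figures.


A_req = 214.6820 / (2.7230 * 1.2750 * 3600) = 0.0171765 m^2
w = sqrt(0.0171765 / 0.11)
w = 0.3952 m


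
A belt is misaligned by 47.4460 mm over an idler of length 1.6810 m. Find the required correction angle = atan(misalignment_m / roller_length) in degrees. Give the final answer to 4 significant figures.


misalign_m = 47.4460 / 1000 = 0.047446 m
angle = atan(0.047446 / 1.6810)
angle = 1.617 deg


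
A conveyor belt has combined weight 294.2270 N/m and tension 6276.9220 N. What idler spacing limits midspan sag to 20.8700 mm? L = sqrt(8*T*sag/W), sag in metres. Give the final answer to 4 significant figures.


sag = 20.8700/1000 = 0.020870 m
L = sqrt(8 * 6276.9220 * 0.020870 / 294.2270)
L = 1.887 m


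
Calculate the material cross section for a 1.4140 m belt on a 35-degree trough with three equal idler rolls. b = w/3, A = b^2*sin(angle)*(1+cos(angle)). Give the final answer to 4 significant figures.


b = 1.4140/3 = 0.471333 m
A = 0.471333^2 * sin(35 deg) * (1 + cos(35 deg))
A = 0.2318 m^2


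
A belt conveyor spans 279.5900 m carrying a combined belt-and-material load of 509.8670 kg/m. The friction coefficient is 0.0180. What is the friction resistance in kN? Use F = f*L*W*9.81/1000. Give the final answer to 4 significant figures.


F = 0.0180 * 279.5900 * 509.8670 * 9.81 / 1000
F = 25.17 kN


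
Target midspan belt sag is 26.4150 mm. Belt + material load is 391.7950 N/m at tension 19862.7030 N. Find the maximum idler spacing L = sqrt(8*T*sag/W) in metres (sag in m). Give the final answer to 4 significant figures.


sag = 26.4150/1000 = 0.026415 m
L = sqrt(8 * 19862.7030 * 0.026415 / 391.7950)
L = 3.273 m


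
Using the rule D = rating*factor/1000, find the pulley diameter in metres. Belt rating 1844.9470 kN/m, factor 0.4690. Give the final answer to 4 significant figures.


D = 1844.9470 * 0.4690 / 1000
D = 0.8653 m


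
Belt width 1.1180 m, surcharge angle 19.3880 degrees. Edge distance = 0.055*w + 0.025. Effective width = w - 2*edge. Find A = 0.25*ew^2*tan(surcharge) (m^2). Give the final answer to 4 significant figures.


edge = 0.055*1.1180 + 0.025 = 0.08649 m
ew = 1.1180 - 2*0.08649 = 0.94502 m
A = 0.25 * 0.94502^2 * tan(19.3880 deg)
A = 0.07857 m^2


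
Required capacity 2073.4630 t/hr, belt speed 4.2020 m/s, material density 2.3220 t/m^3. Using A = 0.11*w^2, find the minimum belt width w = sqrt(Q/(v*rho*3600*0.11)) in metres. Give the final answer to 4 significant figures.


A_req = 2073.4630 / (4.2020 * 2.3220 * 3600) = 0.0590304 m^2
w = sqrt(0.0590304 / 0.11)
w = 0.7326 m


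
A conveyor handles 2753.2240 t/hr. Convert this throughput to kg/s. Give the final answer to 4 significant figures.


m_dot = 2753.2240 * 1000 / 3600
m_dot = 764.8 kg/s


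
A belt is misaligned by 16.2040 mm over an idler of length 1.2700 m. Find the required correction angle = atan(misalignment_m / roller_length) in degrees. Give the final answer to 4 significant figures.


misalign_m = 16.2040 / 1000 = 0.016204 m
angle = atan(0.016204 / 1.2700)
angle = 0.7310 deg


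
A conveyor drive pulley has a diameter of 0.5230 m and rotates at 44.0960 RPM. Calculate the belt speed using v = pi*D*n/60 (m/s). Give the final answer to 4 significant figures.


v = pi * 0.5230 * 44.0960 / 60
v = 1.208 m/s


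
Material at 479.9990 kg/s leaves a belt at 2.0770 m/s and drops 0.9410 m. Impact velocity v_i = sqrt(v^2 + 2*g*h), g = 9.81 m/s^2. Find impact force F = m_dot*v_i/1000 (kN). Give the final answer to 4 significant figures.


v_i = sqrt(2.0770^2 + 2*9.81*0.9410) = 4.77246 m/s
F = 479.9990 * 4.77246 / 1000
F = 2.291 kN


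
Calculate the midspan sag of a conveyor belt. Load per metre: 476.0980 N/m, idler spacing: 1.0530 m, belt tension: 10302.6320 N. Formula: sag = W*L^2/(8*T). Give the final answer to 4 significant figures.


sag = 476.0980 * 1.0530^2 / (8 * 10302.6320)
sag = 0.006405 m


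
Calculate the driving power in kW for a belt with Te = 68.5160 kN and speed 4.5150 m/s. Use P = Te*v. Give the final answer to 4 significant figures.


P = Te * v = 68.5160 * 4.5150
P = 309.3 kW


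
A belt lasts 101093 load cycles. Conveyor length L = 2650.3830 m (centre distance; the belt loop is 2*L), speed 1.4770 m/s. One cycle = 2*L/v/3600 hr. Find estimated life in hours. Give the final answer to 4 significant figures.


cycle_time = 2 * 2650.3830 / 1.4770 / 3600 = 0.996909 hr
life = 101093 * 0.996909 = 100800 hours


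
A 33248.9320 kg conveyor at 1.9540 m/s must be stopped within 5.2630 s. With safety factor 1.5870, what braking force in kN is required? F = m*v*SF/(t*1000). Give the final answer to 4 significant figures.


F = 33248.9320 * 1.9540 / 5.2630 * 1.5870 / 1000
F = 19.59 kN


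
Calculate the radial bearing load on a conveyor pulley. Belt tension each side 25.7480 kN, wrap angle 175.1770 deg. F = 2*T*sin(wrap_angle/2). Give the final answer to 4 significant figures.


F = 2 * 25.7480 * sin(175.1770/2 deg)
F = 51.45 kN


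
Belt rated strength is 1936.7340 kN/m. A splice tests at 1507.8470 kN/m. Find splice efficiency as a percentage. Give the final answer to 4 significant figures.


Eff = 1507.8470 / 1936.7340 * 100
Eff = 77.86 %


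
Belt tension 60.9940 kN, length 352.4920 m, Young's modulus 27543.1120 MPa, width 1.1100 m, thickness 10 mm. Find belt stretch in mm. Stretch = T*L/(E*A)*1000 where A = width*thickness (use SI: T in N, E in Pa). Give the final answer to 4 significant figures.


A = 1.1100 * 0.01 = 0.01110 m^2
Stretch = 60.9940*1000 * 352.4920 / (27543.1120e6 * 0.01110) * 1000
Stretch = 70.32 mm


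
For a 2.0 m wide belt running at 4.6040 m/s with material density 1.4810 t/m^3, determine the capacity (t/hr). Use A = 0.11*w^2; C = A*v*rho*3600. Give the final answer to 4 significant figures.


A = 0.11 * 2.0^2 = 0.44 m^2
C = 0.44 * 4.6040 * 1.4810 * 3600
C = 10800 t/hr


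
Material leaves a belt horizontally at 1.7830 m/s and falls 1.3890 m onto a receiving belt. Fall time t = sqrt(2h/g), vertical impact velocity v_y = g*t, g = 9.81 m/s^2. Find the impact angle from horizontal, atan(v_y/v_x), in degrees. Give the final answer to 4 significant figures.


t = sqrt(2*1.3890/9.81) = 0.532147 s
v_y = 9.81 * 0.532147 = 5.22036 m/s
angle = atan(5.22036 / 1.7830) = 71.14 deg


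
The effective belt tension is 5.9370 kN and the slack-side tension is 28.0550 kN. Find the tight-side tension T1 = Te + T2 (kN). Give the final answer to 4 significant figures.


T1 = Te + T2 = 5.9370 + 28.0550
T1 = 33.99 kN


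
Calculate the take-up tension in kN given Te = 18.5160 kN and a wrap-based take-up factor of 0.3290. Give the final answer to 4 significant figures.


T_tu = 18.5160 * 0.3290
T_tu = 6.092 kN


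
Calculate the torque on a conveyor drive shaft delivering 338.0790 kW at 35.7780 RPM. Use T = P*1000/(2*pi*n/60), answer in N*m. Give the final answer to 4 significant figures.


omega = 2*pi*35.7780/60 = 3.74666 rad/s
T = 338.0790*1000 / 3.74666
T = 90230 N*m


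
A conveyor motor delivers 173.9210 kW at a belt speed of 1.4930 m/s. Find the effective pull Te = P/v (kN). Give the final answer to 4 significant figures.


Te = P / v = 173.9210 / 1.4930
Te = 116.5 kN


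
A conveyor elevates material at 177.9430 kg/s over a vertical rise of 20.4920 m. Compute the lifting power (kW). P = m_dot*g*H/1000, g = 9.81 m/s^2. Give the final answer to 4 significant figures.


P = 177.9430 * 9.81 * 20.4920 / 1000
P = 35.77 kW


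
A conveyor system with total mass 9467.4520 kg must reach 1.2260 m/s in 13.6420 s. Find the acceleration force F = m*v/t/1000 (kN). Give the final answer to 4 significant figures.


F = 9467.4520 * 1.2260 / 13.6420 / 1000
F = 0.8508 kN


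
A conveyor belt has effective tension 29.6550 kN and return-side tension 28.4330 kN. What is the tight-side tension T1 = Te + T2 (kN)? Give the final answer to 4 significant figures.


T1 = Te + T2 = 29.6550 + 28.4330
T1 = 58.09 kN


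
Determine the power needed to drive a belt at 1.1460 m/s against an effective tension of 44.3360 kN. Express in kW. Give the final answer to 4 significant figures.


P = Te * v = 44.3360 * 1.1460
P = 50.81 kW


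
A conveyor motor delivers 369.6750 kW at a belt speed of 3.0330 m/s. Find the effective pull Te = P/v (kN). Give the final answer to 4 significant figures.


Te = P / v = 369.6750 / 3.0330
Te = 121.9 kN


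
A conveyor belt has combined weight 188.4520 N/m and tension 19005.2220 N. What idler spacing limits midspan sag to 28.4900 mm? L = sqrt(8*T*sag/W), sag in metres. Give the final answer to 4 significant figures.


sag = 28.4900/1000 = 0.028490 m
L = sqrt(8 * 19005.2220 * 0.028490 / 188.4520)
L = 4.794 m


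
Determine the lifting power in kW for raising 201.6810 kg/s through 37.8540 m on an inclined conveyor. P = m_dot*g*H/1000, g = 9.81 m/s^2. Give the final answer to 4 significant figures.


P = 201.6810 * 9.81 * 37.8540 / 1000
P = 74.89 kW


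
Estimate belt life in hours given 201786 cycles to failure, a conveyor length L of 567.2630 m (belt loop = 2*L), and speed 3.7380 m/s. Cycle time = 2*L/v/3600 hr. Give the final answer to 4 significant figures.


cycle_time = 2 * 567.2630 / 3.7380 / 3600 = 0.0843088 hr
life = 201786 * 0.0843088 = 17010 hours


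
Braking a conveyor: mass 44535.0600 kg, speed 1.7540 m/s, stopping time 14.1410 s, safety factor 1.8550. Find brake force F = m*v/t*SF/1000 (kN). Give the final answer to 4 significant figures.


F = 44535.0600 * 1.7540 / 14.1410 * 1.8550 / 1000
F = 10.25 kN


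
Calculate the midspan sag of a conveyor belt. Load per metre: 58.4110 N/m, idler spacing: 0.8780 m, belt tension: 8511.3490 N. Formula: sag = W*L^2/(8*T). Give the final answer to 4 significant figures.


sag = 58.4110 * 0.8780^2 / (8 * 8511.3490)
sag = 0.0006613 m


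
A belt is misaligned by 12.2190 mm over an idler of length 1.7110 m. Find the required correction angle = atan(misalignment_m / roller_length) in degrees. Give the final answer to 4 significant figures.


misalign_m = 12.2190 / 1000 = 0.012219 m
angle = atan(0.012219 / 1.7110)
angle = 0.4092 deg


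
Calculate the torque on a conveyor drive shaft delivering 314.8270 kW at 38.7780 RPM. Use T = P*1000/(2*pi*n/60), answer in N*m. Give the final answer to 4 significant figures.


omega = 2*pi*38.7780/60 = 4.06082 rad/s
T = 314.8270*1000 / 4.06082
T = 77530 N*m


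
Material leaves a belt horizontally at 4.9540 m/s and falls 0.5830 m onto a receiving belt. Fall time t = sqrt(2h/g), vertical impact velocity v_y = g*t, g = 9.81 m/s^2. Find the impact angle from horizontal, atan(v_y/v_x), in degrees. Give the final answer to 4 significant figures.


t = sqrt(2*0.5830/9.81) = 0.344758 s
v_y = 9.81 * 0.344758 = 3.38208 m/s
angle = atan(3.38208 / 4.9540) = 34.32 deg


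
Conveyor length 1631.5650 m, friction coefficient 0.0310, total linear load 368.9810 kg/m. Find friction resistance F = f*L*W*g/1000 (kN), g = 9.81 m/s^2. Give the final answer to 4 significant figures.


F = 0.0310 * 1631.5650 * 368.9810 * 9.81 / 1000
F = 183.1 kN


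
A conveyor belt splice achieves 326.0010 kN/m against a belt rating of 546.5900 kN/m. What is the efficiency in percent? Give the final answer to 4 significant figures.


Eff = 326.0010 / 546.5900 * 100
Eff = 59.64 %


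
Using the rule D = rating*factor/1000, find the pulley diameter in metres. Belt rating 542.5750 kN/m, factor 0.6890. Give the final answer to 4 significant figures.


D = 542.5750 * 0.6890 / 1000
D = 0.3738 m


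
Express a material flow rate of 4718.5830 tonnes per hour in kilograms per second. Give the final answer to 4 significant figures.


m_dot = 4718.5830 * 1000 / 3600
m_dot = 1311 kg/s


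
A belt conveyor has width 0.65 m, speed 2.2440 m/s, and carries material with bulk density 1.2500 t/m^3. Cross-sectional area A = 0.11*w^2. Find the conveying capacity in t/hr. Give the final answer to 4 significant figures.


A = 0.11 * 0.65^2 = 0.046475 m^2
C = 0.046475 * 2.2440 * 1.2500 * 3600
C = 469.3 t/hr


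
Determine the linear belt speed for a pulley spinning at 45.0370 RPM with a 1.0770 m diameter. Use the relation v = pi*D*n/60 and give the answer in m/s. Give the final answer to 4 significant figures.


v = pi * 1.0770 * 45.0370 / 60
v = 2.540 m/s


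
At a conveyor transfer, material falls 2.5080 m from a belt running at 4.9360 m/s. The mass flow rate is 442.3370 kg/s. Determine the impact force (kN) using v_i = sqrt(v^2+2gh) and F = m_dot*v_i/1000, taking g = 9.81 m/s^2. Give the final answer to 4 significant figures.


v_i = sqrt(4.9360^2 + 2*9.81*2.5080) = 8.57736 m/s
F = 442.3370 * 8.57736 / 1000
F = 3.794 kN


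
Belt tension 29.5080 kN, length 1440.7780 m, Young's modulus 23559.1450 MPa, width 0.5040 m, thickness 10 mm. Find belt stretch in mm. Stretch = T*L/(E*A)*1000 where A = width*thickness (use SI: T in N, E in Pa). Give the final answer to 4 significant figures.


A = 0.5040 * 0.01 = 0.00504 m^2
Stretch = 29.5080*1000 * 1440.7780 / (23559.1450e6 * 0.00504) * 1000
Stretch = 358.1 mm


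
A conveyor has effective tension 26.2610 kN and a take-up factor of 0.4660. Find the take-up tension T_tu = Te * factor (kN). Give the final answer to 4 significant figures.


T_tu = 26.2610 * 0.4660
T_tu = 12.24 kN


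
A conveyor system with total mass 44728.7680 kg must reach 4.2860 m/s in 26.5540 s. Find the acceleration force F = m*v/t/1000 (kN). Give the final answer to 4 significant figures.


F = 44728.7680 * 4.2860 / 26.5540 / 1000
F = 7.220 kN


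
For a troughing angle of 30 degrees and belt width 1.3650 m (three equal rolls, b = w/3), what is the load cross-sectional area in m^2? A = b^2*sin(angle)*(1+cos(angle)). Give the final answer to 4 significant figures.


b = 1.3650/3 = 0.455 m
A = 0.455^2 * sin(30 deg) * (1 + cos(30 deg))
A = 0.1932 m^2


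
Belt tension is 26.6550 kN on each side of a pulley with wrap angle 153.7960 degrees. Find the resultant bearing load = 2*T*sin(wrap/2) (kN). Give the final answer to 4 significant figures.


F = 2 * 26.6550 * sin(153.7960/2 deg)
F = 51.92 kN


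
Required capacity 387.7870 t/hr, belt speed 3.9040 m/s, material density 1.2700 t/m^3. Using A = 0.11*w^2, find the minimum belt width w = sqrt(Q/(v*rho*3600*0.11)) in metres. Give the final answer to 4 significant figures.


A_req = 387.7870 / (3.9040 * 1.2700 * 3600) = 0.0217259 m^2
w = sqrt(0.0217259 / 0.11)
w = 0.4444 m


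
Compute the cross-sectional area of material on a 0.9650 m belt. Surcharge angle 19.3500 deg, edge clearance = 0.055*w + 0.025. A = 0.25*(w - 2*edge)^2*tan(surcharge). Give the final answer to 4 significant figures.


edge = 0.055*0.9650 + 0.025 = 0.078075 m
ew = 0.9650 - 2*0.078075 = 0.80885 m
A = 0.25 * 0.80885^2 * tan(19.3500 deg)
A = 0.05744 m^2


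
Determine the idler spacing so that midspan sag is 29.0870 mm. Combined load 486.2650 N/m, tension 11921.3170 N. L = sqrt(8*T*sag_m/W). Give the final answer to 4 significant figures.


sag = 29.0870/1000 = 0.029087 m
L = sqrt(8 * 11921.3170 * 0.029087 / 486.2650)
L = 2.388 m


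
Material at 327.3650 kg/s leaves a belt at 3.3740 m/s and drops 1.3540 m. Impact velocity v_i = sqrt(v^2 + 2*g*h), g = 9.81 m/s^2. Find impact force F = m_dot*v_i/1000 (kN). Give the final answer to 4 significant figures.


v_i = sqrt(3.3740^2 + 2*9.81*1.3540) = 6.1603 m/s
F = 327.3650 * 6.1603 / 1000
F = 2.017 kN


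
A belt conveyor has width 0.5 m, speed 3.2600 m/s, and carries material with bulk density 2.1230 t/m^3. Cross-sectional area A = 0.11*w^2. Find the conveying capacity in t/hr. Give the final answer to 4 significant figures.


A = 0.11 * 0.5^2 = 0.0275 m^2
C = 0.0275 * 3.2600 * 2.1230 * 3600
C = 685.2 t/hr


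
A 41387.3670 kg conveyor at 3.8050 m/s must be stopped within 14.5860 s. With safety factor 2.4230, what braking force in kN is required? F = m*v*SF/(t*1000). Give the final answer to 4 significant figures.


F = 41387.3670 * 3.8050 / 14.5860 * 2.4230 / 1000
F = 26.16 kN


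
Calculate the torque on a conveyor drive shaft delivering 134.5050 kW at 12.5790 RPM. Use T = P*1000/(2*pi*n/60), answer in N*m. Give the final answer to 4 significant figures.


omega = 2*pi*12.5790/60 = 1.31727 rad/s
T = 134.5050*1000 / 1.31727
T = 102100 N*m


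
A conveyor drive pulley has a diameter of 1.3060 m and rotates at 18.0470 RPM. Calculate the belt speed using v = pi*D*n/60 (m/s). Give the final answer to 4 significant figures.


v = pi * 1.3060 * 18.0470 / 60
v = 1.234 m/s


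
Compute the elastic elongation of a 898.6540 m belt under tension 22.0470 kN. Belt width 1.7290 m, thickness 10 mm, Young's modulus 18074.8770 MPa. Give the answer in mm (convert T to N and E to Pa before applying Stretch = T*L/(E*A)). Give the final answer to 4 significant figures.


A = 1.7290 * 0.01 = 0.01729 m^2
Stretch = 22.0470*1000 * 898.6540 / (18074.8770e6 * 0.01729) * 1000
Stretch = 63.40 mm


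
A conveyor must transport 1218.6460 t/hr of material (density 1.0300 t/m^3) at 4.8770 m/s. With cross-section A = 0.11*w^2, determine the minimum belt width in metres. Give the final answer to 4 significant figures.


A_req = 1218.6460 / (4.8770 * 1.0300 * 3600) = 0.0673884 m^2
w = sqrt(0.0673884 / 0.11)
w = 0.7827 m


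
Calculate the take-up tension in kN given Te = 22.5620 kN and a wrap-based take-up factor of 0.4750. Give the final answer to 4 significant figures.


T_tu = 22.5620 * 0.4750
T_tu = 10.72 kN


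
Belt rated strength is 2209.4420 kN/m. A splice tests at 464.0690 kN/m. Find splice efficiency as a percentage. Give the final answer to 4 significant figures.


Eff = 464.0690 / 2209.4420 * 100
Eff = 21.00 %


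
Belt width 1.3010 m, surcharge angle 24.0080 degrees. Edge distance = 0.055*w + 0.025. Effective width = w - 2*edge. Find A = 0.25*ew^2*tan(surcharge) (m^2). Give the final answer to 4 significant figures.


edge = 0.055*1.3010 + 0.025 = 0.096555 m
ew = 1.3010 - 2*0.096555 = 1.10789 m
A = 0.25 * 1.10789^2 * tan(24.0080 deg)
A = 0.1367 m^2


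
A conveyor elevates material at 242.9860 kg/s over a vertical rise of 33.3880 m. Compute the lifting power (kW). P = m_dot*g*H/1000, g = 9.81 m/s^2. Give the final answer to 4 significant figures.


P = 242.9860 * 9.81 * 33.3880 / 1000
P = 79.59 kW


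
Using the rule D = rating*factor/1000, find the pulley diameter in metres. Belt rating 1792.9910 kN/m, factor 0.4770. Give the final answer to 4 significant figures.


D = 1792.9910 * 0.4770 / 1000
D = 0.8553 m


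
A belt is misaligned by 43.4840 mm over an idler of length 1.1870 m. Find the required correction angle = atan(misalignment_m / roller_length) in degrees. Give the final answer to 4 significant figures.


misalign_m = 43.4840 / 1000 = 0.043484 m
angle = atan(0.043484 / 1.1870)
angle = 2.098 deg


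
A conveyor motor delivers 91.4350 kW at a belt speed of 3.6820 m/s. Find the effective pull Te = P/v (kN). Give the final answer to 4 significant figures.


Te = P / v = 91.4350 / 3.6820
Te = 24.83 kN


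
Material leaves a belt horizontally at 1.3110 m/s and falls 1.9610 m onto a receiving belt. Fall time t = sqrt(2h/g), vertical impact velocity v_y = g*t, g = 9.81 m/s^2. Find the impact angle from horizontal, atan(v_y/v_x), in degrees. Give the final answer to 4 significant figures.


t = sqrt(2*1.9610/9.81) = 0.632294 s
v_y = 9.81 * 0.632294 = 6.2028 m/s
angle = atan(6.2028 / 1.3110) = 78.07 deg


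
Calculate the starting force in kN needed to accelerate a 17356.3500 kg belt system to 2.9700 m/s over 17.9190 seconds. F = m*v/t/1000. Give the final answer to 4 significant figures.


F = 17356.3500 * 2.9700 / 17.9190 / 1000
F = 2.877 kN


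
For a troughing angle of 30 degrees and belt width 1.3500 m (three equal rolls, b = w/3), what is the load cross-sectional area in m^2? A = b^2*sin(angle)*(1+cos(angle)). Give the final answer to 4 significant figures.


b = 1.3500/3 = 0.45 m
A = 0.45^2 * sin(30 deg) * (1 + cos(30 deg))
A = 0.1889 m^2


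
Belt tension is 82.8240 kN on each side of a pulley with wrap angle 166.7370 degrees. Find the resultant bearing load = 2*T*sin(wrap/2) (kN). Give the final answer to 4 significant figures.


F = 2 * 82.8240 * sin(166.7370/2 deg)
F = 164.5 kN


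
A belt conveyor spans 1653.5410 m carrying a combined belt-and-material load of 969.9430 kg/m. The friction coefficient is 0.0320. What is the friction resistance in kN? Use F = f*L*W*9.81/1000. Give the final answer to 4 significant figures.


F = 0.0320 * 1653.5410 * 969.9430 * 9.81 / 1000
F = 503.5 kN


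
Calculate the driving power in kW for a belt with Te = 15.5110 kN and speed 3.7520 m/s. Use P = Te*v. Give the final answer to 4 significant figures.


P = Te * v = 15.5110 * 3.7520
P = 58.20 kW


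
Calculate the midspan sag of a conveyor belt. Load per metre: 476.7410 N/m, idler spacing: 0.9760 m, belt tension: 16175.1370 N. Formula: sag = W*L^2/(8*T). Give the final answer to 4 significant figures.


sag = 476.7410 * 0.9760^2 / (8 * 16175.1370)
sag = 0.003509 m


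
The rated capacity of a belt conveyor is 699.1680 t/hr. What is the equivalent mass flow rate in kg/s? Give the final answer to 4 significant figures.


m_dot = 699.1680 * 1000 / 3600
m_dot = 194.2 kg/s


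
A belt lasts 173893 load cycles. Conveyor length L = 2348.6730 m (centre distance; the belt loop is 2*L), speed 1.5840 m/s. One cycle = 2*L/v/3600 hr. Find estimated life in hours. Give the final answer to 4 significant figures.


cycle_time = 2 * 2348.6730 / 1.5840 / 3600 = 0.823749 hr
life = 173893 * 0.823749 = 143200 hours


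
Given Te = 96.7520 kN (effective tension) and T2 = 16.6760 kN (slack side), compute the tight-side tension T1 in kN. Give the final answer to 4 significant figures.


T1 = Te + T2 = 96.7520 + 16.6760
T1 = 113.4 kN


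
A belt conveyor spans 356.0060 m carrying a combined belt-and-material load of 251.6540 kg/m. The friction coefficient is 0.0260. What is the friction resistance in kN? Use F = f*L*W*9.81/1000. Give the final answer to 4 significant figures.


F = 0.0260 * 356.0060 * 251.6540 * 9.81 / 1000
F = 22.85 kN


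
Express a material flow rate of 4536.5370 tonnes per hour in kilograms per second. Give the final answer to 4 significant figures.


m_dot = 4536.5370 * 1000 / 3600
m_dot = 1260 kg/s


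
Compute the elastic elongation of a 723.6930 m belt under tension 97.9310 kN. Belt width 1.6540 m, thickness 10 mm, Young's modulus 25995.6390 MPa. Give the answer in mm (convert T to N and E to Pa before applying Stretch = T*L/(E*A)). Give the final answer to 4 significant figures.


A = 1.6540 * 0.01 = 0.01654 m^2
Stretch = 97.9310*1000 * 723.6930 / (25995.6390e6 * 0.01654) * 1000
Stretch = 164.8 mm


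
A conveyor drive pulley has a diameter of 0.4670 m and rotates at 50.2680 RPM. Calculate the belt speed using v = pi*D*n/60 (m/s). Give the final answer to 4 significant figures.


v = pi * 0.4670 * 50.2680 / 60
v = 1.229 m/s


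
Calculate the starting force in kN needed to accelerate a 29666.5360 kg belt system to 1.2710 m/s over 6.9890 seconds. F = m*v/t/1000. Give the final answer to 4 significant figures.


F = 29666.5360 * 1.2710 / 6.9890 / 1000
F = 5.395 kN


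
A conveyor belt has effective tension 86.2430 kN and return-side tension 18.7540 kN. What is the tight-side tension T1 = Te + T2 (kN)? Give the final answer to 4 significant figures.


T1 = Te + T2 = 86.2430 + 18.7540
T1 = 105.0 kN


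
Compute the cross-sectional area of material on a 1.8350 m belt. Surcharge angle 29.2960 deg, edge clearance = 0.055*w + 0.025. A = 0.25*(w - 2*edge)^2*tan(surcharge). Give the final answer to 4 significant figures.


edge = 0.055*1.8350 + 0.025 = 0.125925 m
ew = 1.8350 - 2*0.125925 = 1.58315 m
A = 0.25 * 1.58315^2 * tan(29.2960 deg)
A = 0.3516 m^2


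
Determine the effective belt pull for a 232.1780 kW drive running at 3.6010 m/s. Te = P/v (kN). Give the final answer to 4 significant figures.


Te = P / v = 232.1780 / 3.6010
Te = 64.48 kN


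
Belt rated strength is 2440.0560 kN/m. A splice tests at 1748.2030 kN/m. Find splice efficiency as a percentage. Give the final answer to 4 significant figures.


Eff = 1748.2030 / 2440.0560 * 100
Eff = 71.65 %


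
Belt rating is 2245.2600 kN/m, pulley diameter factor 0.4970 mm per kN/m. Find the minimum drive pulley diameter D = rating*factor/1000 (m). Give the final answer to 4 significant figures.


D = 2245.2600 * 0.4970 / 1000
D = 1.116 m


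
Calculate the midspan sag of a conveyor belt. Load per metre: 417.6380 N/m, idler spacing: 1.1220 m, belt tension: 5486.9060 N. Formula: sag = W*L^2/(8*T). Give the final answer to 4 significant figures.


sag = 417.6380 * 1.1220^2 / (8 * 5486.9060)
sag = 0.01198 m
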